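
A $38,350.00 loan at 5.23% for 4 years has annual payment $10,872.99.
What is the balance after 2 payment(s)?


Formula: Balance = PV*(1+r)^k - PMT*((1+r)^k - 1)/r
Growth: (1 + 0.0523)^2 = 1.107335
Accumulated factor: ((1+r)^k - 1)/r = 2.0523
Balance = $38,350.00 * 1.107335 - $10,872.99 * 2.0523
Balance = $20,151.67

$20,151.67


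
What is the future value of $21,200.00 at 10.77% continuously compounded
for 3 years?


Formula: FV = P * e^(r*t)
Exponent: r*t = 0.1077 * 3 = 0.3231
e^(0.3231) = 1.381403
FV = $21,200.00 * 1.381403 = $29,285.75

$29,285.75


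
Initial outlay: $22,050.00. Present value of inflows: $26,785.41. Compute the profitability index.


Formula: PI = PV(cash flows) / initial investment
Substituting: PI = $26,785.41 / $22,050.00
PI = 1.2148

1.2148


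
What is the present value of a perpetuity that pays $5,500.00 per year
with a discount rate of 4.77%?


Formula: PV = C / r
Substituting: PV = $5,500.00 / 0.0477
PV = $115,303.98

$115,303.98


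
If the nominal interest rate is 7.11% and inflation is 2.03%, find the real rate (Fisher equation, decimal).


Formula: (1 + r_real) = (1 + r_nom) / (1 + inflation)
Substituting: (1 + r_real) = 1.0711 / 1.0203
(1 + r_real) = 1.049789
r_real = 1.049789 - 1 = 0.049789

0.049789


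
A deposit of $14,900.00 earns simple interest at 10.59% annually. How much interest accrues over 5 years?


Formula: I = P * r * t
Substituting: I = $14,900.00 * 0.1059 * 5
Step: I = $14,900.00 * 0.5295
I = $7,889.55

$7,889.55


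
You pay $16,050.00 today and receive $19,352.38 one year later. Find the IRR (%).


Formula: IRR = C1/C0 - 1
Substituting: IRR = $19,352.38 / $16,050.00 - 1
Ratio: 1.205756 - 1 = 0.205756
IRR = 20.5756%

20.5756%


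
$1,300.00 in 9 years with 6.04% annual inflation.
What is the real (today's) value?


Formula: Real value = nominal / (1 + inflation)^years
Price level: (1 + 0.0604)^9 = 1.695225
Real value = $1,300.00 / 1.695225 = $766.86

$766.86


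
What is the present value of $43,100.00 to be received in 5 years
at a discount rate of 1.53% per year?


Formula: PV = FV / (1 + r)^n
Substituting: PV = $43,100.00 / (1 + 0.0153)^5
Discount factor: (1.0153)^5 = 1.078877
PV = $43,100.00 / 1.078877 = $39,948.95

$39,948.95


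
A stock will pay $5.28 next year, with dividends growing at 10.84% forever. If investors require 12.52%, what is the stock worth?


Formula: P = D1 / (r - g)
Spread: r - g = 0.1252 - 0.1084 = 0.0168
Substituting: P = $5.28 / 0.0168
P = $314.29

$314.29


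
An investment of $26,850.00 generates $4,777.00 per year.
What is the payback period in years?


Formula: Payback = investment / annual cash flow
Substituting: Payback = $26,850.00 / $4,777.00
Payback = 5.6207 years

5.6207 years


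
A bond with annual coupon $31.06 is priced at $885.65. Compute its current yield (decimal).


Formula: Current yield = annual coupon / price
Substituting: CY = $31.06 / $885.65
CY = 0.03507

0.03507


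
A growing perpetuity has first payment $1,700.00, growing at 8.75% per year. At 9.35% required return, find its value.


Formula: PV = C / (r - g)
Spread: r - g = 0.0935 - 0.0875 = 0.006
Substituting: PV = $1,700.00 / 0.006
PV = $283,333.33

$283,333.33


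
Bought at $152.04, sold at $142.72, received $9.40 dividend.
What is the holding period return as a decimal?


Formula: HPR = (P1 - P0 + D) / P0
Gain: $142.72 - $152.04 + $9.40 = $0.08
HPR = $0.08 / $152.04 = 0.0005

0.0005


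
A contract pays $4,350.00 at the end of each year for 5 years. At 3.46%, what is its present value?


Formula: PV = PMT * (1 - (1+r)^(-n)) / r
Discount factor: (1 + 0.0346)^(-5) = 0.843602
Bracket: 1 - 0.843602 = 0.156398
PV = $4,350.00 * 0.156398 / 0.0346 = $19,662.75

$19,662.75


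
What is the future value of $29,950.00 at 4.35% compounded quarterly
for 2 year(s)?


Formula: FV = P * (1 + r/m)^(m*t)
Period rate: r/m = 0.0435 / 4 = 0.010875
Total periods: m*t = 4 * 2 = 8
Growth factor: (1 + 0.010875)^8 = 1.090384
FV = $29,950.00 * 1.090384 = $32,657.01

$32,657.01


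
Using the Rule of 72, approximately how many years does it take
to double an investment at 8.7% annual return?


Formula: Years ≈ 72 / r
Substituting: Years ≈ 72 / 8.7
Years ≈ 8.3

8.3 years


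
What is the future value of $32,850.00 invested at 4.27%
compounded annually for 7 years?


Formula: FV = P * (1 + r)^n
Substituting: FV = $32,850.00 * (1 + 0.0427)^7
Growth factor: (1.0427)^7 = 1.340033
FV = $32,850.00 * 1.340033 = $44,020.10

$44,020.10


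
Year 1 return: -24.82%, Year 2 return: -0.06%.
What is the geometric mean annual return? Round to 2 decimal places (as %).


Formula: Geometric mean = ((1+r1)*(1+r2))^(1/2) - 1
Product: (1 + -0.2482) * (1 + -0.0006) = 0.7518 * 0.9994 = 0.751349
Square root: 0.751349^0.5 = 0.866804
Geometric mean = 0.866804 - 1 = -0.133196
As percentage: -13.32%

-13.32%


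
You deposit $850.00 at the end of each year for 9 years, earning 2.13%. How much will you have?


Formula: FV = PMT * ((1+r)^n - 1) / r
Growth factor: (1 + 0.0213)^9 = 1.208871
Numerator: 1.208871 - 1 = 0.208871
FV = $850.00 * 0.208871 / 0.0213 = $8,335.23

$8,335.23


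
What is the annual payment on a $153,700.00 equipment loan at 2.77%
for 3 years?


Formula: PMT = PV * r / (1 - (1+r)^(-n))
Denominator: 1 - (1 + 0.0277)^(-3) = 0.0787
Numerator: $153,700.00 * 0.0277 = 4257.49
PMT = 4257.49 / 0.0787 = $54,097.51

$54,097.51


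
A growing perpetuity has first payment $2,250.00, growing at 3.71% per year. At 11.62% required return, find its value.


Formula: PV = C / (r - g)
Spread: r - g = 0.1162 - 0.0371 = 0.0791
Substituting: PV = $2,250.00 / 0.0791
PV = $28,445.01

$28,445.01


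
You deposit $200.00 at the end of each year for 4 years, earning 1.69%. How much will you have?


Formula: FV = PMT * ((1+r)^n - 1) / r
Growth factor: (1 + 0.0169)^4 = 1.069333
Numerator: 1.069333 - 1 = 0.069333
FV = $200.00 * 0.069333 / 0.0169 = $820.51

$820.51


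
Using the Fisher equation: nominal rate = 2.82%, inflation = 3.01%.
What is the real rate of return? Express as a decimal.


Formula: (1 + r_real) = (1 + r_nom) / (1 + inflation)
Substituting: (1 + r_real) = 1.0282 / 1.0301
(1 + r_real) = 0.998156
r_real = 0.998156 - 1 = -0.001844

-0.001844


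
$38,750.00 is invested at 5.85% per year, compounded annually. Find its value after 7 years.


Formula: FV = P * (1 + r)^n
Substituting: FV = $38,750.00 * (1 + 0.0585)^7
Growth factor: (1.0585)^7 = 1.488799
FV = $38,750.00 * 1.488799 = $57,690.96

$57,690.96


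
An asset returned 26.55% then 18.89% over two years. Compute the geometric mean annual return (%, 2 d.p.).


Formula: Geometric mean = ((1+r1)*(1+r2))^(1/2) - 1
Product: (1 + 0.2655) * (1 + 0.1889) = 1.2655 * 1.1889 = 1.504553
Square root: 1.504553^0.5 = 1.226602
Geometric mean = 1.226602 - 1 = 0.226602
As percentage: 22.66%

22.66%


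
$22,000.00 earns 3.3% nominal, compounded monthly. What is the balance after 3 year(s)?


Formula: FV = P * (1 + r/m)^(m*t)
Period rate: r/m = 0.033 / 12 = 0.00275
Total periods: m*t = 12 * 3 = 36
Growth factor: (1 + 0.00275)^36 = 1.103916
FV = $22,000.00 * 1.103916 = $24,286.16

$24,286.16


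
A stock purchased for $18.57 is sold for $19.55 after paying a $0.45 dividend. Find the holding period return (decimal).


Formula: HPR = (P1 - P0 + D) / P0
Gain: $19.55 - $18.57 + $0.45 = $1.43
HPR = $1.43 / $18.57 = 0.077

0.077


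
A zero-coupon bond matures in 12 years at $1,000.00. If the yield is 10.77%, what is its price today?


Formula: Price = FV / (1 + r)^n
Substituting: Price = $1,000.00 / (1 + 0.1077)^12
Discount factor: (1.1077)^12 = 3.412447
Price = $1,000.00 / 3.412447 = $293.04

$293.04


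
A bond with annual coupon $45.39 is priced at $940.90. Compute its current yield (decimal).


Formula: Current yield = annual coupon / price
Substituting: CY = $45.39 / $940.90
CY = 0.048241

0.048241


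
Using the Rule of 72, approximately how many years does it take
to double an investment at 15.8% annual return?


Formula: Years ≈ 72 / r
Substituting: Years ≈ 72 / 15.8
Years ≈ 4.6

4.6 years


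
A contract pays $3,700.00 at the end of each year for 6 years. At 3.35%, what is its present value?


Formula: PV = PMT * (1 - (1+r)^(-n)) / r
Discount factor: (1 + 0.0335)^(-6) = 0.820611
Bracket: 1 - 0.820611 = 0.179389
PV = $3,700.00 * 0.179389 / 0.0335 = $19,813.16

$19,813.16


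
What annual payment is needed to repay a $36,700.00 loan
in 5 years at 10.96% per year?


Formula: PMT = PV * r / (1 - (1+r)^(-n))
Denominator: 1 - (1 + 0.1096)^(-5) = 0.405478
Numerator: $36,700.00 * 0.1096 = 4022.32
PMT = 4022.32 / 0.405478 = $9,919.94

$9,919.94


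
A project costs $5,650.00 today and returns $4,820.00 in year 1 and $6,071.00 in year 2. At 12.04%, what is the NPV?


Formula: NPV = C0 + C1/(1+r) + C2/(1+r)^2
Discount C1: $4,820.00 / (1 + 0.1204) = $4,302.03
Discount C2: $6,071.00 / (1 + 0.1204)^2 = $4,836.31
NPV = -$5,650.00 + $4,302.03 + $4,836.31 = $3,488.34

$3,488.34


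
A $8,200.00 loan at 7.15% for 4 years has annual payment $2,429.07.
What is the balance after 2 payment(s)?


Formula: Balance = PV*(1+r)^k - PMT*((1+r)^k - 1)/r
Growth: (1 + 0.0715)^2 = 1.148112
Accumulated factor: ((1+r)^k - 1)/r = 2.0715
Balance = $8,200.00 * 1.148112 - $2,429.07 * 2.0715
Balance = $4,382.70

$4,382.70


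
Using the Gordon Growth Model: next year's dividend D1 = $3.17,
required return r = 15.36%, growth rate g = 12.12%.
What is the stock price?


Formula: P = D1 / (r - g)
Spread: r - g = 0.1536 - 0.1212 = 0.0324
Substituting: P = $3.17 / 0.0324
P = $97.84

$97.84


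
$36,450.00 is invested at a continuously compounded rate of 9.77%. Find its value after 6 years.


Formula: FV = P * e^(r*t)
Exponent: r*t = 0.0977 * 6 = 0.5862
e^(0.5862) = 1.797146
FV = $36,450.00 * 1.797146 = $65,505.98

$65,505.98


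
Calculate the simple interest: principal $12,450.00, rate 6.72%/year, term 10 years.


Formula: I = P * r * t
Substituting: I = $12,450.00 * 0.0672 * 10
Step: I = $12,450.00 * 0.672
I = $8,366.40

$8,366.40


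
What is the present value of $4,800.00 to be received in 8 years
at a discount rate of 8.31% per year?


Formula: PV = FV / (1 + r)^n
Substituting: PV = $4,800.00 / (1 + 0.0831)^8
Discount factor: (1.0831)^8 = 1.893863
PV = $4,800.00 / 1.893863 = $2,534.50

$2,534.50


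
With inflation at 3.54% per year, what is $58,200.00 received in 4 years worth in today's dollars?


Formula: Real value = nominal / (1 + inflation)^years
Price level: (1 + 0.0354)^4 = 1.149298
Real value = $58,200.00 / 1.149298 = $50,639.61

$50,639.61


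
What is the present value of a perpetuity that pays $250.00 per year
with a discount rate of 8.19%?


Formula: PV = C / r
Substituting: PV = $250.00 / 0.0819
PV = $3,052.50

$3,052.50


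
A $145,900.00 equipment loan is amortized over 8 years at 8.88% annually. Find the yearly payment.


Formula: PMT = PV * r / (1 - (1+r)^(-n))
Denominator: 1 - (1 + 0.0888)^(-8) = 0.493692
Numerator: $145,900.00 * 0.0888 = 12955.92
PMT = 12955.92 / 0.493692 = $26,242.94

$26,242.94


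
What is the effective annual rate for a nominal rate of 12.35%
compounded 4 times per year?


Formula: EAR = (1 + r/m)^m - 1
Period rate: r/m = 0.1235 / 4 = 0.030875
Compounding: (1 + 0.030875)^4 = 1.129338
EAR = 1.129338 - 1 = 0.129338

0.129338


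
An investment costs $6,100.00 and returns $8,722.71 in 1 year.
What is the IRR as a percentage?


Formula: IRR = C1/C0 - 1
Substituting: IRR = $8,722.71 / $6,100.00 - 1
Ratio: 1.429952 - 1 = 0.429952
IRR = 42.9952%

42.9952%


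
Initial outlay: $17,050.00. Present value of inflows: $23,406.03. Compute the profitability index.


Formula: PI = PV(cash flows) / initial investment
Substituting: PI = $23,406.03 / $17,050.00
PI = 1.3728

1.3728


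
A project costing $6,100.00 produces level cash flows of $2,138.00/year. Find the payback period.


Formula: Payback = investment / annual cash flow
Substituting: Payback = $6,100.00 / $2,138.00
Payback = 2.8531 years

2.8531 years


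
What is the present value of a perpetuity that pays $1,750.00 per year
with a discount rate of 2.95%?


Formula: PV = C / r
Substituting: PV = $1,750.00 / 0.0295
PV = $59,322.03

$59,322.03


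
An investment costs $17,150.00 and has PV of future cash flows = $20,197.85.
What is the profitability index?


Formula: PI = PV(cash flows) / initial investment
Substituting: PI = $20,197.85 / $17,150.00
PI = 1.1777

1.1777


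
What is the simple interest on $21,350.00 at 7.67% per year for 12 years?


Formula: I = P * r * t
Substituting: I = $21,350.00 * 0.0767 * 12
Step: I = $21,350.00 * 0.9204
I = $19,650.54

$19,650.54


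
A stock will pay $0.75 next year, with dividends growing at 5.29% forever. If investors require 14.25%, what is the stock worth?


Formula: P = D1 / (r - g)
Spread: r - g = 0.1425 - 0.0529 = 0.0896
Substituting: P = $0.75 / 0.0896
P = $8.37

$8.37


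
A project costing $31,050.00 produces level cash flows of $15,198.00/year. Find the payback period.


Formula: Payback = investment / annual cash flow
Substituting: Payback = $31,050.00 / $15,198.00
Payback = 2.043 years

2.043 years


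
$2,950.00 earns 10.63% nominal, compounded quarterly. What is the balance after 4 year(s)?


Formula: FV = P * (1 + r/m)^(m*t)
Period rate: r/m = 0.1063 / 4 = 0.026575
Total periods: m*t = 4 * 4 = 16
Growth factor: (1 + 0.026575)^16 = 1.521426
FV = $2,950.00 * 1.521426 = $4,488.21

$4,488.21


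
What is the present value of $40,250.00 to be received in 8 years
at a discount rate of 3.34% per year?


Formula: PV = FV / (1 + r)^n
Substituting: PV = $40,250.00 / (1 + 0.0334)^8
Discount factor: (1.0334)^8 = 1.300612
PV = $40,250.00 / 1.300612 = $30,946.98

$30,946.98


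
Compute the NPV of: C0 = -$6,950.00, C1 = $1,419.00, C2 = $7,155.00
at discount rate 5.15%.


Formula: NPV = C0 + C1/(1+r) + C2/(1+r)^2
Discount C1: $1,419.00 / (1 + 0.0515) = $1,349.50
Discount C2: $7,155.00 / (1 + 0.0515)^2 = $6,471.29
NPV = -$6,950.00 + $1,349.50 + $6,471.29 = $870.79

$870.79


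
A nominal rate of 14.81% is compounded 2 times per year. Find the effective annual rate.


Formula: EAR = (1 + r/m)^m - 1
Period rate: r/m = 0.1481 / 2 = 0.07405
Compounding: (1 + 0.07405)^2 = 1.153583
EAR = 1.153583 - 1 = 0.153583

0.153583


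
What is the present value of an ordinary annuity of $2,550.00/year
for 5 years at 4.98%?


Formula: PV = PMT * (1 - (1+r)^(-n)) / r
Discount factor: (1 + 0.0498)^(-5) = 0.784273
Bracket: 1 - 0.784273 = 0.215727
PV = $2,550.00 * 0.215727 / 0.0498 = $11,046.27

$11,046.27


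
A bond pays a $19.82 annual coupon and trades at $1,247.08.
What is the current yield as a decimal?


Formula: Current yield = annual coupon / price
Substituting: CY = $19.82 / $1,247.08
CY = 0.015893

0.015893


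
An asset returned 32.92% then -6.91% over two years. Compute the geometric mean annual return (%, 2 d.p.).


Formula: Geometric mean = ((1+r1)*(1+r2))^(1/2) - 1
Product: (1 + 0.3292) * (1 + -0.0691) = 1.3292 * 0.9309 = 1.237352
Square root: 1.237352^0.5 = 1.112363
Geometric mean = 1.112363 - 1 = 0.112363
As percentage: 11.24%

11.24%


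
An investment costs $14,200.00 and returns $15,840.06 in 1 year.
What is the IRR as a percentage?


Formula: IRR = C1/C0 - 1
Substituting: IRR = $15,840.06 / $14,200.00 - 1
Ratio: 1.115497 - 1 = 0.115497
IRR = 11.5497%

11.5497%


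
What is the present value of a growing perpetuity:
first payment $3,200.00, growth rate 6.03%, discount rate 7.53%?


Formula: PV = C / (r - g)
Spread: r - g = 0.0753 - 0.0603 = 0.015
Substituting: PV = $3,200.00 / 0.015
PV = $213,333.33

$213,333.33


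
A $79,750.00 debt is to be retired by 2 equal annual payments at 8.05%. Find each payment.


Formula: PMT = PV * r / (1 - (1+r)^(-n))
Denominator: 1 - (1 + 0.0805)^(-2) = 0.143454
Numerator: $79,750.00 * 0.0805 = 6419.875
PMT = 6419.875 / 0.143454 = $44,752.01

$44,752.01


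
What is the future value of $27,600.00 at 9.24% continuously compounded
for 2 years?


Formula: FV = P * e^(r*t)
Exponent: r*t = 0.0924 * 2 = 0.1848
e^(0.1848) = 1.202978
FV = $27,600.00 * 1.202978 = $33,202.19

$33,202.19


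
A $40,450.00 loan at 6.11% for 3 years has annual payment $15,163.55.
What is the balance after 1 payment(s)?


Formula: Balance = PV*(1+r)^k - PMT*((1+r)^k - 1)/r
Growth: (1 + 0.0611)^1 = 1.0611
Accumulated factor: ((1+r)^k - 1)/r = 1.0
Balance = $40,450.00 * 1.0611 - $15,163.55 * 1.0
Balance = $27,757.95

$27,757.95


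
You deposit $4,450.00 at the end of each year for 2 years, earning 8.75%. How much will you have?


Formula: FV = PMT * ((1+r)^n - 1) / r
Growth factor: (1 + 0.0875)^2 = 1.182656
Numerator: 1.182656 - 1 = 0.182656
FV = $4,450.00 * 0.182656 / 0.0875 = $9,289.38

$9,289.38


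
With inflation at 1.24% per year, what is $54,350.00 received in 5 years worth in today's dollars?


Formula: Real value = nominal / (1 + inflation)^years
Price level: (1 + 0.0124)^5 = 1.063557
Real value = $54,350.00 / 1.063557 = $51,102.11

$51,102.11


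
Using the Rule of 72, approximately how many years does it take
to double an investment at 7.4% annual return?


Formula: Years ≈ 72 / r
Substituting: Years ≈ 72 / 7.4
Years ≈ 9.7

9.7 years


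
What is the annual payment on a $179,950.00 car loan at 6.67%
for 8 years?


Formula: PMT = PV * r / (1 - (1+r)^(-n))
Denominator: 1 - (1 + 0.0667)^(-8) = 0.40343
Numerator: $179,950.00 * 0.0667 = 12002.665
PMT = 12002.665 / 0.40343 = $29,751.57

$29,751.57


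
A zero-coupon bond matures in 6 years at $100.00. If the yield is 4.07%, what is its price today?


Formula: Price = FV / (1 + r)^n
Substituting: Price = $100.00 / (1 + 0.0407)^6
Discount factor: (1.0407)^6 = 1.270438
Price = $100.00 / 1.270438 = $78.71

$78.71


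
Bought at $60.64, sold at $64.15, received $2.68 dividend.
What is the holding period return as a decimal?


Formula: HPR = (P1 - P0 + D) / P0
Gain: $64.15 - $60.64 + $2.68 = $6.19
HPR = $6.19 / $60.64 = 0.1021

0.1021


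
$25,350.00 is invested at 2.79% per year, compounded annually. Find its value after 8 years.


Formula: FV = P * (1 + r)^n
Substituting: FV = $25,350.00 * (1 + 0.0279)^8
Growth factor: (1.0279)^8 = 1.246255
FV = $25,350.00 * 1.246255 = $31,592.57

$31,592.57


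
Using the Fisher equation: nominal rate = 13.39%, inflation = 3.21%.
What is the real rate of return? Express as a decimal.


Formula: (1 + r_real) = (1 + r_nom) / (1 + inflation)
Substituting: (1 + r_real) = 1.1339 / 1.0321
(1 + r_real) = 1.098634
r_real = 1.098634 - 1 = 0.098634

0.098634


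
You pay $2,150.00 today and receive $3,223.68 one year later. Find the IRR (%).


Formula: IRR = C1/C0 - 1
Substituting: IRR = $3,223.68 / $2,150.00 - 1
Ratio: 1.499386 - 1 = 0.499386
IRR = 49.9386%

49.9386%


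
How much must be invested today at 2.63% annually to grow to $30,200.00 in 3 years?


Formula: PV = FV / (1 + r)^n
Substituting: PV = $30,200.00 / (1 + 0.0263)^3
Discount factor: (1.0263)^3 = 1.080993
PV = $30,200.00 / 1.080993 = $27,937.27

$27,937.27


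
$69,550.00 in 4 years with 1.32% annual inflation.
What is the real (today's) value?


Formula: Real value = nominal / (1 + inflation)^years
Price level: (1 + 0.0132)^4 = 1.053855
Real value = $69,550.00 / 1.053855 = $65,995.82

$65,995.82


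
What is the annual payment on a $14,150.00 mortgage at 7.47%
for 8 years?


Formula: PMT = PV * r / (1 - (1+r)^(-n))
Denominator: 1 - (1 + 0.0747)^(-8) = 0.438044
Numerator: $14,150.00 * 0.0747 = 1057.005
PMT = 1057.005 / 0.438044 = $2,413.01

$2,413.01


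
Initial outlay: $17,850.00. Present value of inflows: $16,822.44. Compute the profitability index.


Formula: PI = PV(cash flows) / initial investment
Substituting: PI = $16,822.44 / $17,850.00
PI = 0.9424

0.9424


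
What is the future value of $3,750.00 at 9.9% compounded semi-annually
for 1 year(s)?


Formula: FV = P * (1 + r/m)^(m*t)
Period rate: r/m = 0.099 / 2 = 0.0495
Total periods: m*t = 2 * 1 = 2
Growth factor: (1 + 0.0495)^2 = 1.10145
FV = $3,750.00 * 1.10145 = $4,130.44

$4,130.44


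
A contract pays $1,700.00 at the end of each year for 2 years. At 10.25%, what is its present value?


Formula: PV = PMT * (1 - (1+r)^(-n)) / r
Discount factor: (1 + 0.1025)^(-2) = 0.822702
Bracket: 1 - 0.822702 = 0.177298
PV = $1,700.00 * 0.177298 / 0.1025 = $2,940.54

$2,940.54


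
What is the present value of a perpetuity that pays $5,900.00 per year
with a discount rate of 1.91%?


Formula: PV = C / r
Substituting: PV = $5,900.00 / 0.0191
PV = $308,900.52

$308,900.52


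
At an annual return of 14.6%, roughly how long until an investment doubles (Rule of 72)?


Formula: Years ≈ 72 / r
Substituting: Years ≈ 72 / 14.6
Years ≈ 4.9

4.9 years


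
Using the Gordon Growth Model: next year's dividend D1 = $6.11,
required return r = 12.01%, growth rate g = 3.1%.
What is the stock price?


Formula: P = D1 / (r - g)
Spread: r - g = 0.1201 - 0.031 = 0.0891
Substituting: P = $6.11 / 0.0891
P = $68.57

$68.57


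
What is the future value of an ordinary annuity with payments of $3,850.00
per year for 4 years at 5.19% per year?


Formula: FV = PMT * ((1+r)^n - 1) / r
Growth factor: (1 + 0.0519)^4 = 1.224328
Numerator: 1.224328 - 1 = 0.224328
FV = $3,850.00 * 0.224328 / 0.0519 = $16,640.91

$16,640.91


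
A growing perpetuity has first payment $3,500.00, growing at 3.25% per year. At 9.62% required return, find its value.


Formula: PV = C / (r - g)
Spread: r - g = 0.0962 - 0.0325 = 0.0637
Substituting: PV = $3,500.00 / 0.0637
PV = $54,945.05

$54,945.05


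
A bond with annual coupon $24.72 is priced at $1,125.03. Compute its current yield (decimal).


Formula: Current yield = annual coupon / price
Substituting: CY = $24.72 / $1,125.03
CY = 0.021973

0.021973


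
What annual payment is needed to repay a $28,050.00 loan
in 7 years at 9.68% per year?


Formula: PMT = PV * r / (1 - (1+r)^(-n))
Denominator: 1 - (1 + 0.0968)^(-7) = 0.476269
Numerator: $28,050.00 * 0.0968 = 2715.24
PMT = 2715.24 / 0.476269 = $5,701.06

$5,701.06


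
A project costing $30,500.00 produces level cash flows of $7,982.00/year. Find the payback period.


Formula: Payback = investment / annual cash flow
Substituting: Payback = $30,500.00 / $7,982.00
Payback = 3.8211 years

3.8211 years


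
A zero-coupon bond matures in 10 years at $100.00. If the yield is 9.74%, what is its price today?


Formula: Price = FV / (1 + r)^n
Substituting: Price = $100.00 / (1 + 0.0974)^10
Discount factor: (1.0974)^10 = 2.533084
Price = $100.00 / 2.533084 = $39.48

$39.48


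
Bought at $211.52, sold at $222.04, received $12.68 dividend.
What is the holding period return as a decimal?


Formula: HPR = (P1 - P0 + D) / P0
Gain: $222.04 - $211.52 + $12.68 = $23.20
HPR = $23.20 / $211.52 = 0.1097

0.1097


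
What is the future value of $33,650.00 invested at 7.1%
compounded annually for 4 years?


Formula: FV = P * (1 + r)^n
Substituting: FV = $33,650.00 * (1 + 0.071)^4
Growth factor: (1.071)^4 = 1.315703
FV = $33,650.00 * 1.315703 = $44,273.41

$44,273.41


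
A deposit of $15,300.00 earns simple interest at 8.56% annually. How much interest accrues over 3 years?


Formula: I = P * r * t
Substituting: I = $15,300.00 * 0.0856 * 3
Step: I = $15,300.00 * 0.2568
I = $3,929.04

$3,929.04


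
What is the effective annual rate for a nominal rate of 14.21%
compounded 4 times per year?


Formula: EAR = (1 + r/m)^m - 1
Period rate: r/m = 0.1421 / 4 = 0.035525
Compounding: (1 + 0.035525)^4 = 1.149853
EAR = 1.149853 - 1 = 0.149853

0.149853


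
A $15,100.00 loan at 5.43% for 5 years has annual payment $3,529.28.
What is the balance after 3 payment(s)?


Formula: Balance = PV*(1+r)^k - PMT*((1+r)^k - 1)/r
Growth: (1 + 0.0543)^3 = 1.171906
Accumulated factor: ((1+r)^k - 1)/r = 3.165848
Balance = $15,100.00 * 1.171906 - $3,529.28 * 3.165848
Balance = $6,522.61

$6,522.61


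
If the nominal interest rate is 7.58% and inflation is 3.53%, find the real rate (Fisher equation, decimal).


Formula: (1 + r_real) = (1 + r_nom) / (1 + inflation)
Substituting: (1 + r_real) = 1.0758 / 1.0353
(1 + r_real) = 1.039119
r_real = 1.039119 - 1 = 0.039119

0.039119


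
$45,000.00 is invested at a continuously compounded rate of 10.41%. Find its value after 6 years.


Formula: FV = P * e^(r*t)
Exponent: r*t = 0.1041 * 6 = 0.6246
e^(0.6246) = 1.867499
FV = $45,000.00 * 1.867499 = $84,037.45

$84,037.45


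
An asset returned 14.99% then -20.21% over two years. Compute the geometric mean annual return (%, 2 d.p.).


Formula: Geometric mean = ((1+r1)*(1+r2))^(1/2) - 1
Product: (1 + 0.1499) * (1 + -0.2021) = 1.1499 * 0.7979 = 0.917505
Square root: 0.917505^0.5 = 0.957865
Geometric mean = 0.957865 - 1 = -0.042135
As percentage: -4.21%

-4.21%


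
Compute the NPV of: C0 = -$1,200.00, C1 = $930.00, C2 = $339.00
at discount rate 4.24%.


Formula: NPV = C0 + C1/(1+r) + C2/(1+r)^2
Discount C1: $930.00 / (1 + 0.0424) = $892.17
Discount C2: $339.00 / (1 + 0.0424)^2 = $311.98
NPV = -$1,200.00 + $892.17 + $311.98 = $4.15

$4.15


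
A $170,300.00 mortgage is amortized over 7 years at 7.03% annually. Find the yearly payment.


Formula: PMT = PV * r / (1 - (1+r)^(-n))
Denominator: 1 - (1 + 0.0703)^(-7) = 0.378471
Numerator: $170,300.00 * 0.0703 = 11972.09
PMT = 11972.09 / 0.378471 = $31,632.77

$31,632.77


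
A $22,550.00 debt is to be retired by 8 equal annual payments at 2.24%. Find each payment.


Formula: PMT = PV * r / (1 - (1+r)^(-n))
Denominator: 1 - (1 + 0.0224)^(-8) = 0.162407
Numerator: $22,550.00 * 0.0224 = 505.12
PMT = 505.12 / 0.162407 = $3,110.22

$3,110.22


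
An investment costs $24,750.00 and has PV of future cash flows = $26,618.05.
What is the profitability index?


Formula: PI = PV(cash flows) / initial investment
Substituting: PI = $26,618.05 / $24,750.00
PI = 1.0755

1.0755


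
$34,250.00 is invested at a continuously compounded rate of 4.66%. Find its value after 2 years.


Formula: FV = P * e^(r*t)
Exponent: r*t = 0.0466 * 2 = 0.0932
e^(0.0932) = 1.097681
FV = $34,250.00 * 1.097681 = $37,595.58

$37,595.58


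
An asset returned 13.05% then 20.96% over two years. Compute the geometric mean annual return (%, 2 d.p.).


Formula: Geometric mean = ((1+r1)*(1+r2))^(1/2) - 1
Product: (1 + 0.1305) * (1 + 0.2096) = 1.1305 * 1.2096 = 1.367453
Square root: 1.367453^0.5 = 1.169381
Geometric mean = 1.169381 - 1 = 0.169381
As percentage: 16.94%

16.94%


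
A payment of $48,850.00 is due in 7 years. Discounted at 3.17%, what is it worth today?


Formula: PV = FV / (1 + r)^n
Substituting: PV = $48,850.00 / (1 + 0.0317)^7
Discount factor: (1.0317)^7 = 1.244154
PV = $48,850.00 / 1.244154 = $39,263.64

$39,263.64


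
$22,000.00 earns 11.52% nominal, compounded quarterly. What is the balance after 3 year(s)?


Formula: FV = P * (1 + r/m)^(m*t)
Period rate: r/m = 0.1152 / 4 = 0.0288
Total periods: m*t = 4 * 3 = 12
Growth factor: (1 + 0.0288)^12 = 1.405955
FV = $22,000.00 * 1.405955 = $30,931.01

$30,931.01


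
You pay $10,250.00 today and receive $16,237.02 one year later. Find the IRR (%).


Formula: IRR = C1/C0 - 1
Substituting: IRR = $16,237.02 / $10,250.00 - 1
Ratio: 1.5841 - 1 = 0.5841
IRR = 58.41%

58.41%


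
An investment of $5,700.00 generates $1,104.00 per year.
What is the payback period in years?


Formula: Payback = investment / annual cash flow
Substituting: Payback = $5,700.00 / $1,104.00
Payback = 5.163 years

5.163 years


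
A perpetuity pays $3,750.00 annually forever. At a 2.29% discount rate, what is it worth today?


Formula: PV = C / r
Substituting: PV = $3,750.00 / 0.0229
PV = $163,755.46

$163,755.46


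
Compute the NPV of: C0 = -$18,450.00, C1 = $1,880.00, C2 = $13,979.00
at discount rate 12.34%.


Formula: NPV = C0 + C1/(1+r) + C2/(1+r)^2
Discount C1: $1,880.00 / (1 + 0.1234) = $1,673.49
Discount C2: $13,979.00 / (1 + 0.1234)^2 = $11,076.62
NPV = -$18,450.00 + $1,673.49 + $11,076.62 = -$5,699.89

-$5,699.89


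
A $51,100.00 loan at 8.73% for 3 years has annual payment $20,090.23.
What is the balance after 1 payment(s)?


Formula: Balance = PV*(1+r)^k - PMT*((1+r)^k - 1)/r
Growth: (1 + 0.0873)^1 = 1.0873
Accumulated factor: ((1+r)^k - 1)/r = 1.0
Balance = $51,100.00 * 1.0873 - $20,090.23 * 1.0
Balance = $35,470.80

$35,470.80


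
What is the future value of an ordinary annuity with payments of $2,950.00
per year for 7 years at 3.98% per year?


Formula: FV = PMT * ((1+r)^n - 1) / r
Growth factor: (1 + 0.0398)^7 = 1.314161
Numerator: 1.314161 - 1 = 0.314161
FV = $2,950.00 * 0.314161 / 0.0398 = $23,285.83

$23,285.83


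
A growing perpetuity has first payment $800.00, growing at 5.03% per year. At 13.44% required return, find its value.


Formula: PV = C / (r - g)
Spread: r - g = 0.1344 - 0.0503 = 0.0841
Substituting: PV = $800.00 / 0.0841
PV = $9,512.49

$9,512.49


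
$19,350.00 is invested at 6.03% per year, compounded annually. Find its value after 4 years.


Formula: FV = P * (1 + r)^n
Substituting: FV = $19,350.00 * (1 + 0.0603)^4
Growth factor: (1.0603)^4 = 1.263907
FV = $19,350.00 * 1.263907 = $24,456.60

$24,456.60


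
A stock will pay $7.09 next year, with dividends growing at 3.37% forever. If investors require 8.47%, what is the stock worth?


Formula: P = D1 / (r - g)
Spread: r - g = 0.0847 - 0.0337 = 0.051
Substituting: P = $7.09 / 0.051
P = $139.02

$139.02


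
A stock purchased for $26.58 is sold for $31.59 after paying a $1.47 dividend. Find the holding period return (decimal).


Formula: HPR = (P1 - P0 + D) / P0
Gain: $31.59 - $26.58 + $1.47 = $6.48
HPR = $6.48 / $26.58 = 0.2438

0.2438


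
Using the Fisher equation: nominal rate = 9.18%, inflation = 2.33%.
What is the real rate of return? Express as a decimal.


Formula: (1 + r_real) = (1 + r_nom) / (1 + inflation)
Substituting: (1 + r_real) = 1.0918 / 1.0233
(1 + r_real) = 1.06694
r_real = 1.06694 - 1 = 0.06694

0.06694


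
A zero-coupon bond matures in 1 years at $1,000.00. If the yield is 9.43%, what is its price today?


Formula: Price = FV / (1 + r)^n
Substituting: Price = $1,000.00 / (1 + 0.0943)^1
Discount factor: (1.0943)^1 = 1.0943
Price = $1,000.00 / 1.0943 = $913.83

$913.83


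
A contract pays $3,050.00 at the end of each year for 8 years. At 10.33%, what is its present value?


Formula: PV = PMT * (1 - (1+r)^(-n)) / r
Discount factor: (1 + 0.1033)^(-8) = 0.455461
Bracket: 1 - 0.455461 = 0.544539
PV = $3,050.00 * 0.544539 / 0.1033 = $16,077.87

$16,077.87


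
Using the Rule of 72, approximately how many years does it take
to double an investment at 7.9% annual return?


Formula: Years ≈ 72 / r
Substituting: Years ≈ 72 / 7.9
Years ≈ 9.1

9.1 years


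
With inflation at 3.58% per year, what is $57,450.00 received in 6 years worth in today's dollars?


Formula: Real value = nominal / (1 + inflation)^years
Price level: (1 + 0.0358)^6 = 1.234967
Real value = $57,450.00 / 1.234967 = $46,519.45

$46,519.45


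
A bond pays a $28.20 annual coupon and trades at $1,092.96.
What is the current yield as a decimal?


Formula: Current yield = annual coupon / price
Substituting: CY = $28.20 / $1,092.96
CY = 0.025801

0.025801


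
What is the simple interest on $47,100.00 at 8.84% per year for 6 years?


Formula: I = P * r * t
Substituting: I = $47,100.00 * 0.0884 * 6
Step: I = $47,100.00 * 0.5304
I = $24,981.84

$24,981.84


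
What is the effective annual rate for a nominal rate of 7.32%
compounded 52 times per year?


Formula: EAR = (1 + r/m)^m - 1
Period rate: r/m = 0.0732 / 52 = 0.001408
Compounding: (1 + 0.001408)^52 = 1.07589
EAR = 1.07589 - 1 = 0.07589

0.07589


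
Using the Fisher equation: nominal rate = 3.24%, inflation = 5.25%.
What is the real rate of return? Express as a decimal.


Formula: (1 + r_real) = (1 + r_nom) / (1 + inflation)
Substituting: (1 + r_real) = 1.0324 / 1.0525
(1 + r_real) = 0.980903
r_real = 0.980903 - 1 = -0.019097

-0.019097


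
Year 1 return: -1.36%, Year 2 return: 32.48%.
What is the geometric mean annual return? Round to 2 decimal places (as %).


Formula: Geometric mean = ((1+r1)*(1+r2))^(1/2) - 1
Product: (1 + -0.0136) * (1 + 0.3248) = 0.9864 * 1.3248 = 1.306783
Square root: 1.306783^0.5 = 1.143146
Geometric mean = 1.143146 - 1 = 0.143146
As percentage: 14.31%

14.31%


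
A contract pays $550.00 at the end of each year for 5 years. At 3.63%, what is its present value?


Formula: PV = PMT * (1 - (1+r)^(-n)) / r
Discount factor: (1 + 0.0363)^(-5) = 0.836705
Bracket: 1 - 0.836705 = 0.163295
PV = $550.00 * 0.163295 / 0.0363 = $2,474.16

$2,474.16


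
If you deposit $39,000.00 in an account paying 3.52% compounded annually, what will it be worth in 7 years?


Formula: FV = P * (1 + r)^n
Substituting: FV = $39,000.00 * (1 + 0.0352)^7
Growth factor: (1.0352)^7 = 1.274001
FV = $39,000.00 * 1.274001 = $49,686.05

$49,686.05


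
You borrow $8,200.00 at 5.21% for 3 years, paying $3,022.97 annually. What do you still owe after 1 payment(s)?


Formula: Balance = PV*(1+r)^k - PMT*((1+r)^k - 1)/r
Growth: (1 + 0.0521)^1 = 1.0521
Accumulated factor: ((1+r)^k - 1)/r = 1.0
Balance = $8,200.00 * 1.0521 - $3,022.97 * 1.0
Balance = $5,604.25

$5,604.25


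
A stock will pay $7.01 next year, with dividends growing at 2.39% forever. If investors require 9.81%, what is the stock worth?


Formula: P = D1 / (r - g)
Spread: r - g = 0.0981 - 0.0239 = 0.0742
Substituting: P = $7.01 / 0.0742
P = $94.47

$94.47


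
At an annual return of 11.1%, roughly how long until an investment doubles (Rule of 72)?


Formula: Years ≈ 72 / r
Substituting: Years ≈ 72 / 11.1
Years ≈ 6.5

6.5 years


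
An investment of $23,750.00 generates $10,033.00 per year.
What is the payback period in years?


Formula: Payback = investment / annual cash flow
Substituting: Payback = $23,750.00 / $10,033.00
Payback = 2.3672 years

2.3672 years


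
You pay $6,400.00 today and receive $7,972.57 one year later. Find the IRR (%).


Formula: IRR = C1/C0 - 1
Substituting: IRR = $7,972.57 / $6,400.00 - 1
Ratio: 1.245714 - 1 = 0.245714
IRR = 24.5714%

24.5714%


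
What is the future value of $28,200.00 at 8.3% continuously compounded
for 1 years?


Formula: FV = P * e^(r*t)
Exponent: r*t = 0.083 * 1 = 0.083
e^(0.083) = 1.086542
FV = $28,200.00 * 1.086542 = $30,640.48

$30,640.48


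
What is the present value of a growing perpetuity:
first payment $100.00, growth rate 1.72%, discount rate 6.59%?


Formula: PV = C / (r - g)
Spread: r - g = 0.0659 - 0.0172 = 0.0487
Substituting: PV = $100.00 / 0.0487
PV = $2,053.39

$2,053.39


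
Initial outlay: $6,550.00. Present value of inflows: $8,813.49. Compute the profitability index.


Formula: PI = PV(cash flows) / initial investment
Substituting: PI = $8,813.49 / $6,550.00
PI = 1.3456

1.3456


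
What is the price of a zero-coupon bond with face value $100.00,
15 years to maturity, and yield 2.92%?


Formula: Price = FV / (1 + r)^n
Substituting: Price = $100.00 / (1 + 0.0292)^15
Discount factor: (1.0292)^15 = 1.539915
Price = $100.00 / 1.539915 = $64.94

$64.94


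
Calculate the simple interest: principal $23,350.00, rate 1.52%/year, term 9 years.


Formula: I = P * r * t
Substituting: I = $23,350.00 * 0.0152 * 9
Step: I = $23,350.00 * 0.1368
I = $3,194.28

$3,194.28


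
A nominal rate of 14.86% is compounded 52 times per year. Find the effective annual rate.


Formula: EAR = (1 + r/m)^m - 1
Period rate: r/m = 0.1486 / 52 = 0.002858
Compounding: (1 + 0.002858)^52 = 1.159963
EAR = 1.159963 - 1 = 0.159963

0.159963


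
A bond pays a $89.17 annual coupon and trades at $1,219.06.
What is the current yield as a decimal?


Formula: Current yield = annual coupon / price
Substituting: CY = $89.17 / $1,219.06
CY = 0.073147

0.073147


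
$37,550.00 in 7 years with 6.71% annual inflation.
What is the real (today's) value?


Formula: Real value = nominal / (1 + inflation)^years
Price level: (1 + 0.0671)^7 = 1.575563
Real value = $37,550.00 / 1.575563 = $23,832.75

$23,832.75


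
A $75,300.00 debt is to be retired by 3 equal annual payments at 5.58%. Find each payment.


Formula: PMT = PV * r / (1 - (1+r)^(-n))
Denominator: 1 - (1 + 0.0558)^(-3) = 0.150321
Numerator: $75,300.00 * 0.0558 = 4201.74
PMT = 4201.74 / 0.150321 = $27,951.83

$27,951.83


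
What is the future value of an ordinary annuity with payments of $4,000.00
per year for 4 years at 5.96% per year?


Formula: FV = PMT * ((1+r)^n - 1) / r
Growth factor: (1 + 0.0596)^4 = 1.260572
Numerator: 1.260572 - 1 = 0.260572
FV = $4,000.00 * 0.260572 / 0.0596 = $17,488.08

$17,488.08


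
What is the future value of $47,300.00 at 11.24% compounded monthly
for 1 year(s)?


Formula: FV = P * (1 + r/m)^(m*t)
Period rate: r/m = 0.1124 / 12 = 0.009367
Total periods: m*t = 12 * 1 = 12
Growth factor: (1 + 0.009367)^12 = 1.118375
FV = $47,300.00 * 1.118375 = $52,899.14

$52,899.14


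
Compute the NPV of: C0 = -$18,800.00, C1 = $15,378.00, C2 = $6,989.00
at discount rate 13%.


Formula: NPV = C0 + C1/(1+r) + C2/(1+r)^2
Discount C1: $15,378.00 / (1 + 0.13) = $13,608.85
Discount C2: $6,989.00 / (1 + 0.13)^2 = $5,473.41
NPV = -$18,800.00 + $13,608.85 + $5,473.41 = $282.26

$282.26


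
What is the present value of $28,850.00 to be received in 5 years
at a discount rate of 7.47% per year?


Formula: PV = FV / (1 + r)^n
Substituting: PV = $28,850.00 / (1 + 0.0747)^5
Discount factor: (1.0747)^5 = 1.433627
PV = $28,850.00 / 1.433627 = $20,123.78

$20,123.78


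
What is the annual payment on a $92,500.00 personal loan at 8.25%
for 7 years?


Formula: PMT = PV * r / (1 - (1+r)^(-n))
Denominator: 1 - (1 + 0.0825)^(-7) = 0.425877
Numerator: $92,500.00 * 0.0825 = 7631.25
PMT = 7631.25 / 0.425877 = $17,918.89

$17,918.89


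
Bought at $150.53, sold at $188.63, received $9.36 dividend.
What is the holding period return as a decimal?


Formula: HPR = (P1 - P0 + D) / P0
Gain: $188.63 - $150.53 + $9.36 = $47.46
HPR = $47.46 / $150.53 = 0.3153

0.3153


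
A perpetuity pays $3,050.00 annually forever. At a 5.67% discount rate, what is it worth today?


Formula: PV = C / r
Substituting: PV = $3,050.00 / 0.0567
PV = $53,791.89

$53,791.89


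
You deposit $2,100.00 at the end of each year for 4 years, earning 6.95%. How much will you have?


Formula: FV = PMT * ((1+r)^n - 1) / r
Growth factor: (1 + 0.0695)^4 = 1.308348
Numerator: 1.308348 - 1 = 0.308348
FV = $2,100.00 * 0.308348 / 0.0695 = $9,316.98

$9,316.98


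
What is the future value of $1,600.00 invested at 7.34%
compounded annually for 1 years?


Formula: FV = P * (1 + r)^n
Substituting: FV = $1,600.00 * (1 + 0.0734)^1
Growth factor: (1.0734)^1 = 1.0734
FV = $1,600.00 * 1.0734 = $1,717.44

$1,717.44


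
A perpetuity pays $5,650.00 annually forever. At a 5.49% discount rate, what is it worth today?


Formula: PV = C / r
Substituting: PV = $5,650.00 / 0.0549
PV = $102,914.39

$102,914.39


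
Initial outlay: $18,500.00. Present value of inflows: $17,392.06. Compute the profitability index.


Formula: PI = PV(cash flows) / initial investment
Substituting: PI = $17,392.06 / $18,500.00
PI = 0.9401

0.9401


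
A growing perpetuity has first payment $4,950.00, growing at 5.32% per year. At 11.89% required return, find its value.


Formula: PV = C / (r - g)
Spread: r - g = 0.1189 - 0.0532 = 0.0657
Substituting: PV = $4,950.00 / 0.0657
PV = $75,342.47

$75,342.47


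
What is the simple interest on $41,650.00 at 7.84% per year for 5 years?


Formula: I = P * r * t
Substituting: I = $41,650.00 * 0.0784 * 5
Step: I = $41,650.00 * 0.392
I = $16,326.80

$16,326.80
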